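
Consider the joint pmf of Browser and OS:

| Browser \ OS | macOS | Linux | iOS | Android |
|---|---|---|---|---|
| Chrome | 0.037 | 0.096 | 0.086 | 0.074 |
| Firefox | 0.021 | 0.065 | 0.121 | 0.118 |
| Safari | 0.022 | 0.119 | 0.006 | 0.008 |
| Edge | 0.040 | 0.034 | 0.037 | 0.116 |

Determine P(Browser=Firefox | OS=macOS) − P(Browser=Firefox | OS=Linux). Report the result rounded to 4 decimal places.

-0.0320

P(OS=macOS) = 0.037 + 0.021 + 0.022 + 0.040 = 0.120; P(Browser=Firefox | OS=macOS) = 0.021/0.120 = 0.17500.
P(OS=Linux) = 0.096 + 0.065 + 0.119 + 0.034 = 0.314; P(Browser=Firefox | OS=Linux) = 0.065/0.314 = 0.20701.
Difference = -0.0320.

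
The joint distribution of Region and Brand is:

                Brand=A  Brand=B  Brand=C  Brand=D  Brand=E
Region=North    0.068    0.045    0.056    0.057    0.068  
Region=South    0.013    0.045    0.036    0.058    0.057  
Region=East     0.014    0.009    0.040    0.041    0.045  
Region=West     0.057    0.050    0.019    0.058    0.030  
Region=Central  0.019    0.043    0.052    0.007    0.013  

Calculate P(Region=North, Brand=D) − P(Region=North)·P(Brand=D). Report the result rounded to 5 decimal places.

-0.00797

P(Region=North) = 0.068 + 0.045 + 0.056 + 0.057 + 0.068 = 0.294.
P(Brand=D) = 0.057 + 0.058 + 0.041 + 0.058 + 0.007 = 0.221.
P(Region=North, Brand=D) − P(Region=North)P(Brand=D) = 0.057 − 0.294×0.221 = -0.00797.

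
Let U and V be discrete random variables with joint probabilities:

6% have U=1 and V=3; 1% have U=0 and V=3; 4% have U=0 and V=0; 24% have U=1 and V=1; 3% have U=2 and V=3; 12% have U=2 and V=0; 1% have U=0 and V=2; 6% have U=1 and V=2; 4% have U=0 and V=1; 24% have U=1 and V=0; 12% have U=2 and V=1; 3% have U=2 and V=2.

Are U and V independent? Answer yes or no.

yes

Every cell satisfies P(U,V) = P(U)·P(V). For instance P(U=2) = 0.30, P(V=0) = 0.40, and 0.30×0.40 = 0.12 matches the joint entry. So U and V are independent.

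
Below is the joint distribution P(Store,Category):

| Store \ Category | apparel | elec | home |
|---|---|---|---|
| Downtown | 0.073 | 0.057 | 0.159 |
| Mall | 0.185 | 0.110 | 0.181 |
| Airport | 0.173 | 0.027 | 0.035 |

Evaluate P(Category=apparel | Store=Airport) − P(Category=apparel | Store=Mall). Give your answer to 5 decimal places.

0.34751

P(Store=Airport) = 0.173 + 0.027 + 0.035 = 0.235; P(Category=apparel | Store=Airport) = 0.173/0.235 = 0.736170.
P(Store=Mall) = 0.185 + 0.110 + 0.181 = 0.476; P(Category=apparel | Store=Mall) = 0.185/0.476 = 0.388655.
Difference = 0.34751.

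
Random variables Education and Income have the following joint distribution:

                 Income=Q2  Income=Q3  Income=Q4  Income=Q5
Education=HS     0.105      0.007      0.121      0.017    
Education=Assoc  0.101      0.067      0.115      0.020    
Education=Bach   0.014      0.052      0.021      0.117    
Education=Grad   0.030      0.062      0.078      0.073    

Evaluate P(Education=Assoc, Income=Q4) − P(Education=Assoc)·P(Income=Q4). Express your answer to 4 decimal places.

P(Education=Assoc) = 0.101 + 0.067 + 0.115 + 0.020 = 0.303.
P(Income=Q4) = 0.121 + 0.115 + 0.021 + 0.078 = 0.335.
P(Education=Assoc, Income=Q4) − P(Education=Assoc)P(Income=Q4) = 0.115 − 0.303×0.335 = 0.0135.

0.0135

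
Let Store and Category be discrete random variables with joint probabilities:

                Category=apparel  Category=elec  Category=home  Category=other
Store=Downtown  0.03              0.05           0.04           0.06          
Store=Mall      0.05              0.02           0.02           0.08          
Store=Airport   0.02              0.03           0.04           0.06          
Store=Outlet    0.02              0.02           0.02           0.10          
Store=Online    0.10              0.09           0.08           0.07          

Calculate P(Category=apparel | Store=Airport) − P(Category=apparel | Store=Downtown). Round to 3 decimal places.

-0.033

P(Store=Airport) = 0.02 + 0.03 + 0.04 + 0.06 = 0.15; P(Category=apparel | Store=Airport) = 0.02/0.15 = 0.1333.
P(Store=Downtown) = 0.03 + 0.05 + 0.04 + 0.06 = 0.18; P(Category=apparel | Store=Downtown) = 0.03/0.18 = 0.1667.
Difference = -0.033.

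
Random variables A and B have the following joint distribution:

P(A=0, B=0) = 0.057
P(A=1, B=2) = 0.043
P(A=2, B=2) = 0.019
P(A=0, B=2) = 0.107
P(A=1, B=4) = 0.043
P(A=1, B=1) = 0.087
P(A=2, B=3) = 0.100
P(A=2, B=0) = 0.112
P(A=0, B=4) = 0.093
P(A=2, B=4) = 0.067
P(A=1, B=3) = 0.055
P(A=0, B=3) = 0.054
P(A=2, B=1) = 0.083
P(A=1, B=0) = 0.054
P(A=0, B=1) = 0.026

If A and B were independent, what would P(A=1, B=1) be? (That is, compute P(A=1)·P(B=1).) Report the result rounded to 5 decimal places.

P(A=1) = 0.054 + 0.087 + 0.043 + 0.055 + 0.043 = 0.282.
P(B=1) = 0.026 + 0.087 + 0.083 = 0.196.
Product: 0.282 × 0.196 = 0.05527.

0.05527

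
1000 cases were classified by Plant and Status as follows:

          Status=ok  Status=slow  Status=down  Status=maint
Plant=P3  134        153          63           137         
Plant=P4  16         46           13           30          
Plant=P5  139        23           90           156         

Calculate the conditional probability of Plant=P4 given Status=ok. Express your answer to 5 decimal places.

Total with Status=ok: 134 + 16 + 139 = 289.
P(Plant=P4 | Status=ok) = 16/289 = 0.05536.

0.05536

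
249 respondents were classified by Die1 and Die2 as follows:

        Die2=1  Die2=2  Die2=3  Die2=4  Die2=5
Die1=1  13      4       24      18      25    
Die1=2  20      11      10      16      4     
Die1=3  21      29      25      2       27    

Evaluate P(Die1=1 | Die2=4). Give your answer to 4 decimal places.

0.5000

Total with Die2=4: 18 + 16 + 2 = 36.
P(Die1=1 | Die2=4) = 18/36 = 0.5000.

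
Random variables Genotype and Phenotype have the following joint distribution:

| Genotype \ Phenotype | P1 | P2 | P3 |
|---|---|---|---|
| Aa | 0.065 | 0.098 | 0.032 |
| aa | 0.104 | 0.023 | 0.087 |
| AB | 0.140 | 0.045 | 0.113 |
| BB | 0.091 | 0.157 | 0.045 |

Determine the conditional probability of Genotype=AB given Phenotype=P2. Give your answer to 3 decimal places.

P(Phenotype=P2) = 0.098 + 0.023 + 0.045 + 0.157 = 0.323.
P(Genotype=AB | Phenotype=P2) = 0.045/0.323 = 0.139.

0.139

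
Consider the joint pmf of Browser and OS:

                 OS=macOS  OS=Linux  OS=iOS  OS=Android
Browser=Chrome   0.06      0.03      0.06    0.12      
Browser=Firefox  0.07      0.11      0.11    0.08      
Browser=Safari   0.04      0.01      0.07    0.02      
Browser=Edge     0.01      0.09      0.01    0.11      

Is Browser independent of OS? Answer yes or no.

P(Browser=Edge) = 0.22 and P(OS=iOS) = 0.25, so their product is 0.0550, but P(Browser=Edge, OS=iOS) = 0.01. Since these differ, Browser and OS are not independent.

no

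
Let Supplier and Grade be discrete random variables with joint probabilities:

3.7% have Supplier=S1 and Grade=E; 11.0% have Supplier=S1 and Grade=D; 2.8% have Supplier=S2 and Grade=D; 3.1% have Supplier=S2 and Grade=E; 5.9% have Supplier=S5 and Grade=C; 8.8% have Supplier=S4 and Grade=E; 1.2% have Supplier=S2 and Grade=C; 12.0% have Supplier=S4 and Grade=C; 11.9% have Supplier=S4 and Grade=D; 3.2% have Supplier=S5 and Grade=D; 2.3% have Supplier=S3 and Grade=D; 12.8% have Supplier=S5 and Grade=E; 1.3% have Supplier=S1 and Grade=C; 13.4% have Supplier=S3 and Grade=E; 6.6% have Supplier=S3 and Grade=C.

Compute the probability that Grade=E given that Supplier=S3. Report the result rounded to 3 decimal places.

P(Supplier=S3) = 0.066 + 0.023 + 0.134 = 0.223.
P(Grade=E | Supplier=S3) = 0.134/0.223 = 0.601.

0.601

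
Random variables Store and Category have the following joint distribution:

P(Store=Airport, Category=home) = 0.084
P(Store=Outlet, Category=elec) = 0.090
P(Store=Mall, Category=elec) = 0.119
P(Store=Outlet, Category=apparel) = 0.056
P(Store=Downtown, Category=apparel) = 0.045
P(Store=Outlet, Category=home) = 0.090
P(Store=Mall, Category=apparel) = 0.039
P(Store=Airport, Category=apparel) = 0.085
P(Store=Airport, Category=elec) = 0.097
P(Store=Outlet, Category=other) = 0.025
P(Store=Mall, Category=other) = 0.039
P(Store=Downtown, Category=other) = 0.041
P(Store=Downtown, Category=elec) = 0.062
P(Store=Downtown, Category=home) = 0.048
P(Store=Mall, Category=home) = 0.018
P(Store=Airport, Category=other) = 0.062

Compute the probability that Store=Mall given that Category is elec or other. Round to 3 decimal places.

0.295

P(Category=elec) = 0.062 + 0.119 + 0.097 + 0.090 = 0.368.
P(Category=other) = 0.041 + 0.039 + 0.062 + 0.025 = 0.167.
P(Category ∈ {elec, other}) = 0.368 + 0.167 = 0.535; P(Store=Mall, Category ∈ {elec, other}) = 0.119 + 0.039 = 0.158.
P(Store=Mall | Category ∈ {elec, other}) = 0.158/0.535 = 0.295.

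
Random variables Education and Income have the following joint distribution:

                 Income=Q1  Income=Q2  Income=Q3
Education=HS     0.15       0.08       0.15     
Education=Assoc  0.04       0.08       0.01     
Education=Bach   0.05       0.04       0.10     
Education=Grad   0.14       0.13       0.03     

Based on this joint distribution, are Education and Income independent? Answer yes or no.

P(Education=Grad) = 0.30 and P(Income=Q3) = 0.29, so their product is 0.0870, but P(Education=Grad, Income=Q3) = 0.03. Since these differ, Education and Income are not independent.

no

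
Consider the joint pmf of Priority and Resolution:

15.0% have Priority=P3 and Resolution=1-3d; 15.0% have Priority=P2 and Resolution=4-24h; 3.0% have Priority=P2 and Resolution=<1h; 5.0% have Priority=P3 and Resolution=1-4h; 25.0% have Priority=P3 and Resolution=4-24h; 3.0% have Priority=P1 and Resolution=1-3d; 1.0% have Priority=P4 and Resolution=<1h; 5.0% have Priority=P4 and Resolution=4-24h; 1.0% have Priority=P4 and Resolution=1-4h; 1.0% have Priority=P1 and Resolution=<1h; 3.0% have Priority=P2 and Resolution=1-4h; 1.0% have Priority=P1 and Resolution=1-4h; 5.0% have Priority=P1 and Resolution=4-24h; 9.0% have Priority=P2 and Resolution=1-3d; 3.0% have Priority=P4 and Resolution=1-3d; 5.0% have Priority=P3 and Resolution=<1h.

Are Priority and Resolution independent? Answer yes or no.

yes

Every cell satisfies P(Priority,Resolution) = P(Priority)·P(Resolution). For instance P(Priority=P3) = 0.500, P(Resolution=1-4h) = 0.100, and 0.500×0.100 = 0.050 matches the joint entry. So Priority and Resolution are independent.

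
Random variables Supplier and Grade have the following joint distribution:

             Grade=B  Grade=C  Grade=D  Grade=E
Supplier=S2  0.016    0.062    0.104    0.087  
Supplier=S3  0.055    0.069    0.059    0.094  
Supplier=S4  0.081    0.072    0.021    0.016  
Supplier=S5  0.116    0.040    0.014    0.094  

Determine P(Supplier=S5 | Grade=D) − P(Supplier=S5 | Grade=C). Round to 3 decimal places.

-0.094

P(Grade=D) = 0.104 + 0.059 + 0.021 + 0.014 = 0.198; P(Supplier=S5 | Grade=D) = 0.014/0.198 = 0.0707.
P(Grade=C) = 0.062 + 0.069 + 0.072 + 0.040 = 0.243; P(Supplier=S5 | Grade=C) = 0.040/0.243 = 0.1646.
Difference = -0.094.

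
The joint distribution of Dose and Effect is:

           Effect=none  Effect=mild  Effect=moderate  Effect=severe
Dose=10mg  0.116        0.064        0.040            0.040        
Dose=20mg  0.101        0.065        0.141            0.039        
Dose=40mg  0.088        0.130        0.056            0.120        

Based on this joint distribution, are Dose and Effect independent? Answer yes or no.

P(Dose=20mg) = 0.346 and P(Effect=moderate) = 0.237, so their product is 0.08200, but P(Dose=20mg, Effect=moderate) = 0.141. Since these differ, Dose and Effect are not independent.

no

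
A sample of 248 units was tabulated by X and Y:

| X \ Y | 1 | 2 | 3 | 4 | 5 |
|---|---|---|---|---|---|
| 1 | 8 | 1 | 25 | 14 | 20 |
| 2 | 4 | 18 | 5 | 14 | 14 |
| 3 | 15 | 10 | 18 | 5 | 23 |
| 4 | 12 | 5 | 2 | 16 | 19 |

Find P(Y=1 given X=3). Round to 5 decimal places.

0.21127

Total with X=3: 15 + 10 + 18 + 5 + 23 = 71.
P(Y=1 | X=3) = 15/71 = 0.21127.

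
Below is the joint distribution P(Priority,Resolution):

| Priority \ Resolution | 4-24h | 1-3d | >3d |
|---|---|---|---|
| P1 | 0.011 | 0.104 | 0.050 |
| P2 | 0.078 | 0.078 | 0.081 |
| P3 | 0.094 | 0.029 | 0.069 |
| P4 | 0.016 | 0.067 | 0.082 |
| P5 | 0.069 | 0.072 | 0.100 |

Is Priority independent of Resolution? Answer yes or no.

no

P(Priority=P1) = 0.165 and P(Resolution=1-3d) = 0.350, so their product is 0.05775, but P(Priority=P1, Resolution=1-3d) = 0.104. Since these differ, Priority and Resolution are not independent.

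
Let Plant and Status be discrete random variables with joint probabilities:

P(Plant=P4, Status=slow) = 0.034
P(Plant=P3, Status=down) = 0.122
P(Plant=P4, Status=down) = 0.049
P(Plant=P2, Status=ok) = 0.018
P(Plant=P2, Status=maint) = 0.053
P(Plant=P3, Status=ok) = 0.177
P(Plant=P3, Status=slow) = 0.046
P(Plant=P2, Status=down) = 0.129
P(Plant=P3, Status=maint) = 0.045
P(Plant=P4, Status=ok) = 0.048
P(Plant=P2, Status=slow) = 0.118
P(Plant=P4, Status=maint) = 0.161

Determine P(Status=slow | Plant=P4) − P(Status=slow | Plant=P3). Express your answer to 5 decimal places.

P(Plant=P4) = 0.048 + 0.034 + 0.049 + 0.161 = 0.292; P(Status=slow | Plant=P4) = 0.034/0.292 = 0.116438.
P(Plant=P3) = 0.177 + 0.046 + 0.122 + 0.045 = 0.390; P(Status=slow | Plant=P3) = 0.046/0.390 = 0.117949.
Difference = -0.00151.

-0.00151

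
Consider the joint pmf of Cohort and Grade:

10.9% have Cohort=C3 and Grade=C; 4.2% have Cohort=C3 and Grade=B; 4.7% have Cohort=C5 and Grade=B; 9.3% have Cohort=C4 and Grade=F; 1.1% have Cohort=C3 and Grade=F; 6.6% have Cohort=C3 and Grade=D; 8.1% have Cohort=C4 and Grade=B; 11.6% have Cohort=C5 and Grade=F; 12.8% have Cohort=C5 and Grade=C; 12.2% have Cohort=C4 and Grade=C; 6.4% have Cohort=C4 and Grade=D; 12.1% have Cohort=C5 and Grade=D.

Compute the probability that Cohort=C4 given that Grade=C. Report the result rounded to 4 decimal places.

P(Grade=C) = 0.109 + 0.122 + 0.128 = 0.359.
P(Cohort=C4 | Grade=C) = 0.122/0.359 = 0.3398.

0.3398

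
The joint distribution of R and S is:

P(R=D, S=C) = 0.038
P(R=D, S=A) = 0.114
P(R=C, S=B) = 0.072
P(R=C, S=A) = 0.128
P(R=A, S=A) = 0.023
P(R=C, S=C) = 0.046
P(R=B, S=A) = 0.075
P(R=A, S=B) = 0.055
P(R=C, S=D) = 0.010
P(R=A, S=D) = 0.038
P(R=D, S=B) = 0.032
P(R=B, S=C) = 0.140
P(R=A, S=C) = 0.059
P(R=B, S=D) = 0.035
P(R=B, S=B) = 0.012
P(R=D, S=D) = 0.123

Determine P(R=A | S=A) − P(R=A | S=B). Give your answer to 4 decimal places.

-0.2540

P(S=A) = 0.023 + 0.075 + 0.128 + 0.114 = 0.340; P(R=A | S=A) = 0.023/0.340 = 0.06765.
P(S=B) = 0.055 + 0.012 + 0.072 + 0.032 = 0.171; P(R=A | S=B) = 0.055/0.171 = 0.32164.
Difference = -0.2540.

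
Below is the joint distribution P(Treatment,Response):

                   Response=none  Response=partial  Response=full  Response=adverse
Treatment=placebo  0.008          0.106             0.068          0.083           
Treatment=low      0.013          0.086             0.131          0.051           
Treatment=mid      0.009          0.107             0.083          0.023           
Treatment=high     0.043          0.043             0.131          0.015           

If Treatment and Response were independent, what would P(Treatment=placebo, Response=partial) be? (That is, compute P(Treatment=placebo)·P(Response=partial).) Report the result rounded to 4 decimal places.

0.0906

P(Treatment=placebo) = 0.008 + 0.106 + 0.068 + 0.083 = 0.265.
P(Response=partial) = 0.106 + 0.086 + 0.107 + 0.043 = 0.342.
Product: 0.265 × 0.342 = 0.0906.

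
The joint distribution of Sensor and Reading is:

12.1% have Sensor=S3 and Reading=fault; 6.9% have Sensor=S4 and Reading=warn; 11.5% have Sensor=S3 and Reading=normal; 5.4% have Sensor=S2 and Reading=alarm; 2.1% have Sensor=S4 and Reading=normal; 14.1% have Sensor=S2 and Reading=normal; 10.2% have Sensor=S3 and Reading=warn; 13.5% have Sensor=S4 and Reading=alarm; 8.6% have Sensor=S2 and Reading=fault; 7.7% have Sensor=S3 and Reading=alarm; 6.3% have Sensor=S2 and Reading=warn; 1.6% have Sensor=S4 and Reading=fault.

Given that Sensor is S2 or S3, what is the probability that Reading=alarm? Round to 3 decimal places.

0.173

P(Sensor=S2) = 0.141 + 0.063 + 0.054 + 0.086 = 0.344.
P(Sensor=S3) = 0.115 + 0.102 + 0.077 + 0.121 = 0.415.
P(Sensor ∈ {S2, S3}) = 0.344 + 0.415 = 0.759; P(Reading=alarm, Sensor ∈ {S2, S3}) = 0.054 + 0.077 = 0.131.
P(Reading=alarm | Sensor ∈ {S2, S3}) = 0.131/0.759 = 0.173.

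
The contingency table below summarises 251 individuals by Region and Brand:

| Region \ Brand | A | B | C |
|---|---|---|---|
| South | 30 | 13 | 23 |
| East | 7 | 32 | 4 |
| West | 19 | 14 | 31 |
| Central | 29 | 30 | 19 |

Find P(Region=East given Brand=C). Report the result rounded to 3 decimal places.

Total with Brand=C: 23 + 4 + 31 + 19 = 77.
P(Region=East | Brand=C) = 4/77 = 0.052.

0.052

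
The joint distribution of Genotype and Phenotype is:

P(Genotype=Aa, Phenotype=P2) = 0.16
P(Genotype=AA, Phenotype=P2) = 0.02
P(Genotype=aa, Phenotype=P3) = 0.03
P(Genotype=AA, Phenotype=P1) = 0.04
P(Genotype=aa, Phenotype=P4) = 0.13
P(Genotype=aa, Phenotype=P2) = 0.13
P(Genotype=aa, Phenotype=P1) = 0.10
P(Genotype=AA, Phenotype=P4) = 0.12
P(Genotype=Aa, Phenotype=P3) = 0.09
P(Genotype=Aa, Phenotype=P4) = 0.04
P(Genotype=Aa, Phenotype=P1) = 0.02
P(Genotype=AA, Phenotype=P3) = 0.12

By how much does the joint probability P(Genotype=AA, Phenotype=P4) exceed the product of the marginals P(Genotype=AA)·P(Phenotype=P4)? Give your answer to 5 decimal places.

0.03300

P(Genotype=AA) = 0.04 + 0.02 + 0.12 + 0.12 = 0.30.
P(Phenotype=P4) = 0.12 + 0.04 + 0.13 = 0.29.
P(Genotype=AA, Phenotype=P4) − P(Genotype=AA)P(Phenotype=P4) = 0.12 − 0.30×0.29 = 0.03300.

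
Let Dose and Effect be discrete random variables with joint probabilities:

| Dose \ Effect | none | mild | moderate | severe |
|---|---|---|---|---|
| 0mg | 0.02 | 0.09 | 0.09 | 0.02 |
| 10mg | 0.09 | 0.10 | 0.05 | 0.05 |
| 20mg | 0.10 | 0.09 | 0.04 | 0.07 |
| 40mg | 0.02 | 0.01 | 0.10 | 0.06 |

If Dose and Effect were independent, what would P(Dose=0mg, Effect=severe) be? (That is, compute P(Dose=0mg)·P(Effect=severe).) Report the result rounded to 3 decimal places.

P(Dose=0mg) = 0.02 + 0.09 + 0.09 + 0.02 = 0.22.
P(Effect=severe) = 0.02 + 0.05 + 0.07 + 0.06 = 0.20.
Product: 0.22 × 0.20 = 0.044.

0.044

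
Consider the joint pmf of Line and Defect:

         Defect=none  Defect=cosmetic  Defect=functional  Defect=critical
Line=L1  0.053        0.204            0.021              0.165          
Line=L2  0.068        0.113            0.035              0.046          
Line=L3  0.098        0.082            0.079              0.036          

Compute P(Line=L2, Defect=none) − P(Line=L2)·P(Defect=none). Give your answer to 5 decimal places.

P(Line=L2) = 0.068 + 0.113 + 0.035 + 0.046 = 0.262.
P(Defect=none) = 0.053 + 0.068 + 0.098 = 0.219.
P(Line=L2, Defect=none) − P(Line=L2)P(Defect=none) = 0.068 − 0.262×0.219 = 0.01062.

0.01062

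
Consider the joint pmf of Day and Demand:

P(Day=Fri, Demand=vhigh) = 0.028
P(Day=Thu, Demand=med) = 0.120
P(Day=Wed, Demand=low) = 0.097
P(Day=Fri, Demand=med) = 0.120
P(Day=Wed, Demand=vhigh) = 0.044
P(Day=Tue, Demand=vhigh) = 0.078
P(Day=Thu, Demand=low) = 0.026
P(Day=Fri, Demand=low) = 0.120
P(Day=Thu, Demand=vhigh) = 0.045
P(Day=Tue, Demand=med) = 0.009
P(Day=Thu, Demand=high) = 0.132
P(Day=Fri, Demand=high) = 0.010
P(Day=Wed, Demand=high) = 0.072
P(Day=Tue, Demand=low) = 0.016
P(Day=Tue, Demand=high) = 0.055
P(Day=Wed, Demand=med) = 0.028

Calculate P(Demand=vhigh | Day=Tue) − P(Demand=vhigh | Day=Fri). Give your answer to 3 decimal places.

P(Day=Tue) = 0.016 + 0.009 + 0.055 + 0.078 = 0.158; P(Demand=vhigh | Day=Tue) = 0.078/0.158 = 0.4937.
P(Day=Fri) = 0.120 + 0.120 + 0.010 + 0.028 = 0.278; P(Demand=vhigh | Day=Fri) = 0.028/0.278 = 0.1007.
Difference = 0.393.

0.393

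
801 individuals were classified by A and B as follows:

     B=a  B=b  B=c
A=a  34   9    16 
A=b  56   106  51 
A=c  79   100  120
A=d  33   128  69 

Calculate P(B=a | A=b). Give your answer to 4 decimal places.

0.2629

Total with A=b: 56 + 106 + 51 = 213.
P(B=a | A=b) = 56/213 = 0.2629.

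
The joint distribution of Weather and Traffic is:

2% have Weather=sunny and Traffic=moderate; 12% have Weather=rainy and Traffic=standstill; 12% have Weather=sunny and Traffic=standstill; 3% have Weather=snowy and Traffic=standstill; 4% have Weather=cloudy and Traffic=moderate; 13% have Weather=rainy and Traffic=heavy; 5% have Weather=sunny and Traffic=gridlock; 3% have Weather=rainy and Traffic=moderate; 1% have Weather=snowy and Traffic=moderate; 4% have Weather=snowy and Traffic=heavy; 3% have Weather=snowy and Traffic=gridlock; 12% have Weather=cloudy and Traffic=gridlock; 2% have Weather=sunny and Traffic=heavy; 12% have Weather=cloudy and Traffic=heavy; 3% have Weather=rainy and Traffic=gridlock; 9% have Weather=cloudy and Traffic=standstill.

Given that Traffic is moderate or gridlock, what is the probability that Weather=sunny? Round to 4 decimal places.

0.2121

P(Traffic=moderate) = 0.02 + 0.04 + 0.03 + 0.01 = 0.10.
P(Traffic=gridlock) = 0.05 + 0.12 + 0.03 + 0.03 = 0.23.
P(Traffic ∈ {moderate, gridlock}) = 0.10 + 0.23 = 0.33; P(Weather=sunny, Traffic ∈ {moderate, gridlock}) = 0.02 + 0.05 = 0.07.
P(Weather=sunny | Traffic ∈ {moderate, gridlock}) = 0.07/0.33 = 0.2121.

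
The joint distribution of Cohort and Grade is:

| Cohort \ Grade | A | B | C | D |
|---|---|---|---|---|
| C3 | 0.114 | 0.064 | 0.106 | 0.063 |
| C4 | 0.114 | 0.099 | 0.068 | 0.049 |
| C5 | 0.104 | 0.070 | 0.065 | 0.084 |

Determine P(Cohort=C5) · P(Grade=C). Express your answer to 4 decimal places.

0.0772

P(Cohort=C5) = 0.104 + 0.070 + 0.065 + 0.084 = 0.323.
P(Grade=C) = 0.106 + 0.068 + 0.065 = 0.239.
Product: 0.323 × 0.239 = 0.0772.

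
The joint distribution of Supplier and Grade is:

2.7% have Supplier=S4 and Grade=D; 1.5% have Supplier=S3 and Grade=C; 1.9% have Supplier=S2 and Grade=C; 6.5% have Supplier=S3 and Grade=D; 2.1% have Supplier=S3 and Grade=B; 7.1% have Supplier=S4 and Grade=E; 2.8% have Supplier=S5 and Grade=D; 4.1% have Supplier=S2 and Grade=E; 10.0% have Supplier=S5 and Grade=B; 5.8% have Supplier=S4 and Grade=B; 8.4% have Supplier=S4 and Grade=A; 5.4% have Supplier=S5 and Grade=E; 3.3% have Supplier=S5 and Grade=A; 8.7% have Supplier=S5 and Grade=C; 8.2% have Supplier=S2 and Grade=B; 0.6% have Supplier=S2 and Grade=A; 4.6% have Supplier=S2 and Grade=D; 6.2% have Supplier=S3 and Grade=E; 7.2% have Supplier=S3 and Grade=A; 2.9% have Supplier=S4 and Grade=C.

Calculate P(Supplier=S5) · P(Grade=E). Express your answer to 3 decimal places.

P(Supplier=S5) = 0.033 + 0.100 + 0.087 + 0.028 + 0.054 = 0.302.
P(Grade=E) = 0.041 + 0.062 + 0.071 + 0.054 = 0.228.
Product: 0.302 × 0.228 = 0.069.

0.069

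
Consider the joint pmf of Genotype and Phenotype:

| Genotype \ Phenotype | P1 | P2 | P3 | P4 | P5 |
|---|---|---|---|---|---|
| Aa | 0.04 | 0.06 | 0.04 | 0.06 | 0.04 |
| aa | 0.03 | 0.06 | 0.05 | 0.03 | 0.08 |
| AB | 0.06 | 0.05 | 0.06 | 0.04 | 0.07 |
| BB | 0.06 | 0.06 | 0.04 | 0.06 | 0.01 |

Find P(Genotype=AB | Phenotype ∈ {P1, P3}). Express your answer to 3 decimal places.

P(Phenotype=P1) = 0.04 + 0.03 + 0.06 + 0.06 = 0.19.
P(Phenotype=P3) = 0.04 + 0.05 + 0.06 + 0.04 = 0.19.
P(Phenotype ∈ {P1, P3}) = 0.19 + 0.19 = 0.38; P(Genotype=AB, Phenotype ∈ {P1, P3}) = 0.06 + 0.06 = 0.12.
P(Genotype=AB | Phenotype ∈ {P1, P3}) = 0.12/0.38 = 0.316.

0.316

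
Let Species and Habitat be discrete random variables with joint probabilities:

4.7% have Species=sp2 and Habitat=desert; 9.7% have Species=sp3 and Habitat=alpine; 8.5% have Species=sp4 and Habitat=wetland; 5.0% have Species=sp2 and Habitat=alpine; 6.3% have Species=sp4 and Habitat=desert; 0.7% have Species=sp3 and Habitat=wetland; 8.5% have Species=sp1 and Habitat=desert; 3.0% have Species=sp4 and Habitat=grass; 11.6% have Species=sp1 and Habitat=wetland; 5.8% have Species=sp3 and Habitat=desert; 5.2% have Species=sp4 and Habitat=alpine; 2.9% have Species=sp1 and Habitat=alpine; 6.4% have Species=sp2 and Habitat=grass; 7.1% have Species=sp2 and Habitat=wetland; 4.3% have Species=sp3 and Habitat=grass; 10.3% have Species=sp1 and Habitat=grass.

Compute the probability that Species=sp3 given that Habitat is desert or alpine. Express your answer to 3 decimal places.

P(Habitat=desert) = 0.085 + 0.047 + 0.058 + 0.063 = 0.253.
P(Habitat=alpine) = 0.029 + 0.050 + 0.097 + 0.052 = 0.228.
P(Habitat ∈ {desert, alpine}) = 0.253 + 0.228 = 0.481; P(Species=sp3, Habitat ∈ {desert, alpine}) = 0.058 + 0.097 = 0.155.
P(Species=sp3 | Habitat ∈ {desert, alpine}) = 0.155/0.481 = 0.322.

0.322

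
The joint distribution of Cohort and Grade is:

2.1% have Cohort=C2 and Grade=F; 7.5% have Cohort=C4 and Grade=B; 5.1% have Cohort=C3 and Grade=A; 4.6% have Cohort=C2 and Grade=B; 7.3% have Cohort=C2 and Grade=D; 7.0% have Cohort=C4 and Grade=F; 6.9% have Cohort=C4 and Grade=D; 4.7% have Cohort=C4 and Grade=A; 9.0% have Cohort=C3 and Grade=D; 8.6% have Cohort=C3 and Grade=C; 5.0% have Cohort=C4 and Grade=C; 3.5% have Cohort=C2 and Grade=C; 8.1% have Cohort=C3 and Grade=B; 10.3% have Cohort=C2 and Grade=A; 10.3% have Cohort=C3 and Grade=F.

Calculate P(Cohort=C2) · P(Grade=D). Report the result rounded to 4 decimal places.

P(Cohort=C2) = 0.103 + 0.046 + 0.035 + 0.073 + 0.021 = 0.278.
P(Grade=D) = 0.073 + 0.090 + 0.069 = 0.232.
Product: 0.278 × 0.232 = 0.0645.

0.0645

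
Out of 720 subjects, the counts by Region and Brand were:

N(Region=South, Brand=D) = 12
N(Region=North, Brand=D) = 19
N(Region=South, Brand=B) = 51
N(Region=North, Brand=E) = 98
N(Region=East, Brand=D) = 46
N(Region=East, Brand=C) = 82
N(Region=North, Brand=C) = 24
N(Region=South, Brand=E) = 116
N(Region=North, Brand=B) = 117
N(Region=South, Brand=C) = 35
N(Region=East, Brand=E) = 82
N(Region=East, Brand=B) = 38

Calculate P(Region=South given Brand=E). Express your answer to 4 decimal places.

Total with Brand=E: 98 + 116 + 82 = 296.
P(Region=South | Brand=E) = 116/296 = 0.3919.

0.3919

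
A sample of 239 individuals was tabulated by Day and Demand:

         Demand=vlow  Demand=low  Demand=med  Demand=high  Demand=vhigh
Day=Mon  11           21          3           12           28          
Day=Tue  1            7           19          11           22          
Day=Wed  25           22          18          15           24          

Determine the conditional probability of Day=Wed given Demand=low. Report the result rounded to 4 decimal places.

0.4400

Total with Demand=low: 21 + 7 + 22 = 50.
P(Day=Wed | Demand=low) = 22/50 = 0.4400.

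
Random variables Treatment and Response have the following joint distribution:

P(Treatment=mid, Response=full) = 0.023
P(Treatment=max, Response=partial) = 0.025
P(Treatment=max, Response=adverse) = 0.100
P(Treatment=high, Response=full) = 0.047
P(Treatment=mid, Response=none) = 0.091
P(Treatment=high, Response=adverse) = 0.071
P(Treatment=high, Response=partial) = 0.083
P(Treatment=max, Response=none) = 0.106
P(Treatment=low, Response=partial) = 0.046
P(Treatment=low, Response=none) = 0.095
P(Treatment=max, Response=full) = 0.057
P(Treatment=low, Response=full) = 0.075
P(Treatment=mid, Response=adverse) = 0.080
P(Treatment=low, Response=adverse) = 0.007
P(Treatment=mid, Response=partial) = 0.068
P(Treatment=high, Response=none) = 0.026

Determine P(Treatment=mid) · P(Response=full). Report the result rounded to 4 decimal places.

P(Treatment=mid) = 0.091 + 0.068 + 0.023 + 0.080 = 0.262.
P(Response=full) = 0.075 + 0.023 + 0.047 + 0.057 = 0.202.
Product: 0.262 × 0.202 = 0.0529.

0.0529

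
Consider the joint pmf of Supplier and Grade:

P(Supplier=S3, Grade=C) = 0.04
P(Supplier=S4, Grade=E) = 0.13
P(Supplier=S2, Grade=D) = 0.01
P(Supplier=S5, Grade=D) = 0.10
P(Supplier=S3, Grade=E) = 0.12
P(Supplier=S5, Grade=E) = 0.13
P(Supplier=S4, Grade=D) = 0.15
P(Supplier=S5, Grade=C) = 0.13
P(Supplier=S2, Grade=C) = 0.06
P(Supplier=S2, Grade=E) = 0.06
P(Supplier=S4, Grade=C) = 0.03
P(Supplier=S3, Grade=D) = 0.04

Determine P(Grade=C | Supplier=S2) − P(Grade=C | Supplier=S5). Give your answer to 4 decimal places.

P(Supplier=S2) = 0.06 + 0.01 + 0.06 = 0.13; P(Grade=C | Supplier=S2) = 0.06/0.13 = 0.46154.
P(Supplier=S5) = 0.13 + 0.10 + 0.13 = 0.36; P(Grade=C | Supplier=S5) = 0.13/0.36 = 0.36111.
Difference = 0.1004.

0.1004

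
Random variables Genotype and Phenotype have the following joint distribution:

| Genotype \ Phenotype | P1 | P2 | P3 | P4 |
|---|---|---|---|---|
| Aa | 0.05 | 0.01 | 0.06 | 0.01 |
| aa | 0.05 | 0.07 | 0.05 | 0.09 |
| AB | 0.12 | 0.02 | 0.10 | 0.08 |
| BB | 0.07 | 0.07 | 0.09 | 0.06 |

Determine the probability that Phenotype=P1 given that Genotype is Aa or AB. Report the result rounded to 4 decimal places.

P(Genotype=Aa) = 0.05 + 0.01 + 0.06 + 0.01 = 0.13.
P(Genotype=AB) = 0.12 + 0.02 + 0.10 + 0.08 = 0.32.
P(Genotype ∈ {Aa, AB}) = 0.13 + 0.32 = 0.45; P(Phenotype=P1, Genotype ∈ {Aa, AB}) = 0.05 + 0.12 = 0.17.
P(Phenotype=P1 | Genotype ∈ {Aa, AB}) = 0.17/0.45 = 0.3778.

0.3778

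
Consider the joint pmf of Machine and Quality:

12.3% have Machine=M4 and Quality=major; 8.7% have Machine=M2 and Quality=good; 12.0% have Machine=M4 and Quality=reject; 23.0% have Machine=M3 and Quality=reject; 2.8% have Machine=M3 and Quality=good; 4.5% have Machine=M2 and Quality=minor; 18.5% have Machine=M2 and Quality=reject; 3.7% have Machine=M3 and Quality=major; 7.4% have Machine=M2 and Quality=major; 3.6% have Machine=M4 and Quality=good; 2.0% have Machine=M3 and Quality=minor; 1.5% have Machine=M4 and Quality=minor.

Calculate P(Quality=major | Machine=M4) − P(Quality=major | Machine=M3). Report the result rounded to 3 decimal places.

P(Machine=M4) = 0.036 + 0.015 + 0.123 + 0.120 = 0.294; P(Quality=major | Machine=M4) = 0.123/0.294 = 0.4184.
P(Machine=M3) = 0.028 + 0.020 + 0.037 + 0.230 = 0.315; P(Quality=major | Machine=M3) = 0.037/0.315 = 0.1175.
Difference = 0.301.

0.301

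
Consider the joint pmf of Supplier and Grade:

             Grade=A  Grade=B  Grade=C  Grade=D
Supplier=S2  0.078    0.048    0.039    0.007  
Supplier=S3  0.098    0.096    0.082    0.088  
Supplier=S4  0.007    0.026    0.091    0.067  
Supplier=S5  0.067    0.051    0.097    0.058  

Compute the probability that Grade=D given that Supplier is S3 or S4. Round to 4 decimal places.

0.2793

P(Supplier=S3) = 0.098 + 0.096 + 0.082 + 0.088 = 0.364.
P(Supplier=S4) = 0.007 + 0.026 + 0.091 + 0.067 = 0.191.
P(Supplier ∈ {S3, S4}) = 0.364 + 0.191 = 0.555; P(Grade=D, Supplier ∈ {S3, S4}) = 0.088 + 0.067 = 0.155.
P(Grade=D | Supplier ∈ {S3, S4}) = 0.155/0.555 = 0.2793.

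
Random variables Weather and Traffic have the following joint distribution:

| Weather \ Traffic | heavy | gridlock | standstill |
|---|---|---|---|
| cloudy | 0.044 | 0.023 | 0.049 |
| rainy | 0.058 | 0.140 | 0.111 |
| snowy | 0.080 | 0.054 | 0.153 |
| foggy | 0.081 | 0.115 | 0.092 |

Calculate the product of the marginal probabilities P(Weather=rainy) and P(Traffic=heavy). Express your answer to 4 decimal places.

P(Weather=rainy) = 0.058 + 0.140 + 0.111 = 0.309.
P(Traffic=heavy) = 0.044 + 0.058 + 0.080 + 0.081 = 0.263.
Product: 0.309 × 0.263 = 0.0813.

0.0813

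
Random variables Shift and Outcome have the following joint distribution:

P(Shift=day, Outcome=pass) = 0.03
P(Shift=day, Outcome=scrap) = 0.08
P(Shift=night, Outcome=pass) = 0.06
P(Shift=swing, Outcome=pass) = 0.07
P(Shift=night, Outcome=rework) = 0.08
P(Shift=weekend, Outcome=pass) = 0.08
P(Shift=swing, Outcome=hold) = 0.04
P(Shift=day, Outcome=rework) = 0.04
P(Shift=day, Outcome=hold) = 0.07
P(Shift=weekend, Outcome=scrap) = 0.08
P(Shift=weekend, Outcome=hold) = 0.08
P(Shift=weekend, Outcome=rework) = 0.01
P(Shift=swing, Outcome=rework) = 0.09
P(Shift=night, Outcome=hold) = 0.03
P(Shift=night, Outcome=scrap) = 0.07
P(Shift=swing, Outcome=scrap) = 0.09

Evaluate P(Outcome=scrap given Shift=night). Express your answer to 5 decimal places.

0.29167

P(Shift=night) = 0.06 + 0.08 + 0.07 + 0.03 = 0.24.
P(Outcome=scrap | Shift=night) = 0.07/0.24 = 0.29167.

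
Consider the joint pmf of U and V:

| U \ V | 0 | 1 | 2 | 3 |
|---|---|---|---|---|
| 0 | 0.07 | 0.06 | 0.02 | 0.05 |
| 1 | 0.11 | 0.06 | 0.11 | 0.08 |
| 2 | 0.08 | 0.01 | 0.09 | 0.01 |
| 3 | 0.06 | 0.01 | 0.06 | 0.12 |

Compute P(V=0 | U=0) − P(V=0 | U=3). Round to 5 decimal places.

P(U=0) = 0.07 + 0.06 + 0.02 + 0.05 = 0.20; P(V=0 | U=0) = 0.07/0.20 = 0.350000.
P(U=3) = 0.06 + 0.01 + 0.06 + 0.12 = 0.25; P(V=0 | U=3) = 0.06/0.25 = 0.240000.
Difference = 0.11000.

0.11000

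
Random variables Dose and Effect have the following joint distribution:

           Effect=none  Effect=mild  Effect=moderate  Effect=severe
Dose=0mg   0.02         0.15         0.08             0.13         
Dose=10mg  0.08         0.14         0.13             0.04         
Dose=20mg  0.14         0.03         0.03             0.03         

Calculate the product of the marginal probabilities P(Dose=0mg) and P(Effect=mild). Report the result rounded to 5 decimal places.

0.12160

P(Dose=0mg) = 0.02 + 0.15 + 0.08 + 0.13 = 0.38.
P(Effect=mild) = 0.15 + 0.14 + 0.03 = 0.32.
Product: 0.38 × 0.32 = 0.12160.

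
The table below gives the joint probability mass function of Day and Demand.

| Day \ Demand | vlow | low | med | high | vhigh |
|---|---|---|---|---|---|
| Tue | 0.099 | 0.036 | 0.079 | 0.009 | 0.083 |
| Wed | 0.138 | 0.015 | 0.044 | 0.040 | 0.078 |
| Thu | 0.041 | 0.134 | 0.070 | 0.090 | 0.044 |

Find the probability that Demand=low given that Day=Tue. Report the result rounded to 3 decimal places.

0.118

P(Day=Tue) = 0.099 + 0.036 + 0.079 + 0.009 + 0.083 = 0.306.
P(Demand=low | Day=Tue) = 0.036/0.306 = 0.118.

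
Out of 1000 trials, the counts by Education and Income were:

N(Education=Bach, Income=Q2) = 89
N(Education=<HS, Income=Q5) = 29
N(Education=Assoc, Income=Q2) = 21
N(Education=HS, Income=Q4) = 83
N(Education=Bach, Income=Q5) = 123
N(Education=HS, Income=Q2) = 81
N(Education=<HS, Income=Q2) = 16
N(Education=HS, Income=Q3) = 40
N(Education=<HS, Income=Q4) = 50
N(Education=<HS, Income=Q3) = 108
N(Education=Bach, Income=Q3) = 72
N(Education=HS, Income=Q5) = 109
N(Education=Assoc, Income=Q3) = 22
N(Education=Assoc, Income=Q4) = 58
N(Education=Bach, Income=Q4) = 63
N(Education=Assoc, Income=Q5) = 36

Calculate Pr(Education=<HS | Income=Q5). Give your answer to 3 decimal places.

0.098

Total with Income=Q5: 29 + 109 + 36 + 123 = 297.
P(Education=<HS | Income=Q5) = 29/297 = 0.098.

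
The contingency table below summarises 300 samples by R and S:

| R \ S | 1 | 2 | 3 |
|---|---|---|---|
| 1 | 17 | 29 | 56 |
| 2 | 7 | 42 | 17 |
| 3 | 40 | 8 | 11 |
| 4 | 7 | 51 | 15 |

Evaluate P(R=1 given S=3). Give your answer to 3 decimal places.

Total with S=3: 56 + 17 + 11 + 15 = 99.
P(R=1 | S=3) = 56/99 = 0.566.

0.566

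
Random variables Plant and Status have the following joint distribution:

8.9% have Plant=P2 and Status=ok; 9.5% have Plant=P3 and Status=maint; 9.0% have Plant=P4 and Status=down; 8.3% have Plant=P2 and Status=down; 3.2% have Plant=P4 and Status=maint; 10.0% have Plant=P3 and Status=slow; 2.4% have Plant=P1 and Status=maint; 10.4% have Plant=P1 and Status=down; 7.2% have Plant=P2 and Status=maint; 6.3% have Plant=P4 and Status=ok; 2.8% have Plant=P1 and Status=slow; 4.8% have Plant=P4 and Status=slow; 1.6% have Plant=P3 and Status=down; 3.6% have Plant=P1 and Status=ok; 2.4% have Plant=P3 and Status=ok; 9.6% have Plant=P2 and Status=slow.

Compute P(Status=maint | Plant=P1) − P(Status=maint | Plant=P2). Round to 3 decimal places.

P(Plant=P1) = 0.036 + 0.028 + 0.104 + 0.024 = 0.192; P(Status=maint | Plant=P1) = 0.024/0.192 = 0.1250.
P(Plant=P2) = 0.089 + 0.096 + 0.083 + 0.072 = 0.340; P(Status=maint | Plant=P2) = 0.072/0.340 = 0.2118.
Difference = -0.087.

-0.087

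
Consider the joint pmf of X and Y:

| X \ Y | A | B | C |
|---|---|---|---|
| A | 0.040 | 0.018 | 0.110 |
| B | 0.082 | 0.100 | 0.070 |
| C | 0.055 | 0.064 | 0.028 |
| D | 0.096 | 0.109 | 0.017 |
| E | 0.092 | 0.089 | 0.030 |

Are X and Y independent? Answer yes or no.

no

P(X=A) = 0.168 and P(Y=C) = 0.255, so their product is 0.04284, but P(X=A, Y=C) = 0.110. Since these differ, X and Y are not independent.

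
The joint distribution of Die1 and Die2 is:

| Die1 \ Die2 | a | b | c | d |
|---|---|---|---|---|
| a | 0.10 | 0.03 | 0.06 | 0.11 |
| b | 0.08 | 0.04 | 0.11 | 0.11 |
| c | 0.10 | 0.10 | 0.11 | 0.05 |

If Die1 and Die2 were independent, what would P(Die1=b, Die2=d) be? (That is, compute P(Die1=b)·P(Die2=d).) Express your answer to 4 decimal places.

P(Die1=b) = 0.08 + 0.04 + 0.11 + 0.11 = 0.34.
P(Die2=d) = 0.11 + 0.11 + 0.05 = 0.27.
Product: 0.34 × 0.27 = 0.0918.

0.0918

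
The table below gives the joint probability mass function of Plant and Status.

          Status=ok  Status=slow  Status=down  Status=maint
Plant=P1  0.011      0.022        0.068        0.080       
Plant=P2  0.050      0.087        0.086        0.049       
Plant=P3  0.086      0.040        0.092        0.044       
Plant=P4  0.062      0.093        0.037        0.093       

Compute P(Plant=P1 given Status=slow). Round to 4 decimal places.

P(Status=slow) = 0.022 + 0.087 + 0.040 + 0.093 = 0.242.
P(Plant=P1 | Status=slow) = 0.022/0.242 = 0.0909.

0.0909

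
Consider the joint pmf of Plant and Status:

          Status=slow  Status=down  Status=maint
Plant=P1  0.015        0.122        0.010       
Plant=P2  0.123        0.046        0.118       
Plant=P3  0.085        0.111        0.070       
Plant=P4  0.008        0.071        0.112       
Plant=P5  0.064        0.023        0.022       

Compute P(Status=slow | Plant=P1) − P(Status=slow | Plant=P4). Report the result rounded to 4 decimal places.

0.0602

P(Plant=P1) = 0.015 + 0.122 + 0.010 = 0.147; P(Status=slow | Plant=P1) = 0.015/0.147 = 0.10204.
P(Plant=P4) = 0.008 + 0.071 + 0.112 = 0.191; P(Status=slow | Plant=P4) = 0.008/0.191 = 0.04188.
Difference = 0.0602.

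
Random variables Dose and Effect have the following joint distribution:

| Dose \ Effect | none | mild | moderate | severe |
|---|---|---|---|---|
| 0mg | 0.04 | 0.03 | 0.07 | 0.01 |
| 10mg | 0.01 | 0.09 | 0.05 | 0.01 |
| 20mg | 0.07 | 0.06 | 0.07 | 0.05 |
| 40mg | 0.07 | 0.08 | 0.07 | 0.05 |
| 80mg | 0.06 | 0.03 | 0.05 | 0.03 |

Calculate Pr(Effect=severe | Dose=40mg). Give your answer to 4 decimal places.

P(Dose=40mg) = 0.07 + 0.08 + 0.07 + 0.05 = 0.27.
P(Effect=severe | Dose=40mg) = 0.05/0.27 = 0.1852.

0.1852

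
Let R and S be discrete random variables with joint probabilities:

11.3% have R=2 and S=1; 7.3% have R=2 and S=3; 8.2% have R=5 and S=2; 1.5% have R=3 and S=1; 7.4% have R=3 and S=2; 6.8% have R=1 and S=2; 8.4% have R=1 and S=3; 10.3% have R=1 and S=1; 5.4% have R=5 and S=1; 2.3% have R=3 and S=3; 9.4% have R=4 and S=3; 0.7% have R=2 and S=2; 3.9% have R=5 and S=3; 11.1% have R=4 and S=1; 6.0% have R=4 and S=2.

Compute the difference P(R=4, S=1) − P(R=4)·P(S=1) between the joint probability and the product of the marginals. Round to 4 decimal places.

P(R=4) = 0.111 + 0.060 + 0.094 = 0.265.
P(S=1) = 0.103 + 0.113 + 0.015 + 0.111 + 0.054 = 0.396.
P(R=4, S=1) − P(R=4)P(S=1) = 0.111 − 0.265×0.396 = 0.0061.

0.0061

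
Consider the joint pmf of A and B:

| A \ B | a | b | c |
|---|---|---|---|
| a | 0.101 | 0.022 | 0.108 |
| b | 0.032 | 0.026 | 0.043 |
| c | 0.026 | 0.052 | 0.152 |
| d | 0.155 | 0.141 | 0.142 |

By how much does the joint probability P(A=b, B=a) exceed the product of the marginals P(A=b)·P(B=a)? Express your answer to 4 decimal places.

P(A=b) = 0.032 + 0.026 + 0.043 = 0.101.
P(B=a) = 0.101 + 0.032 + 0.026 + 0.155 = 0.314.
P(A=b, B=a) − P(A=b)P(B=a) = 0.032 − 0.101×0.314 = 0.0003.

0.0003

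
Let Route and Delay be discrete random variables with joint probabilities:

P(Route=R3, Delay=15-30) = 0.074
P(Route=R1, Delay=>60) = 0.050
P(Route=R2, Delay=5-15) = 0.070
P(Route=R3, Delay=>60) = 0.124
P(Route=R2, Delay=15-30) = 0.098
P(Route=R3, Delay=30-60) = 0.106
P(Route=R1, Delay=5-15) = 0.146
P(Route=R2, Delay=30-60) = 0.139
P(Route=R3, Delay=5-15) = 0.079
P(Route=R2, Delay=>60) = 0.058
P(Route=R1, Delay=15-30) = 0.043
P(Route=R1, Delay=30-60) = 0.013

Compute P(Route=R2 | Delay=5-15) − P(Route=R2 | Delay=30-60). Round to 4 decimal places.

-0.3015

P(Delay=5-15) = 0.146 + 0.070 + 0.079 = 0.295; P(Route=R2 | Delay=5-15) = 0.070/0.295 = 0.23729.
P(Delay=30-60) = 0.013 + 0.139 + 0.106 = 0.258; P(Route=R2 | Delay=30-60) = 0.139/0.258 = 0.53876.
Difference = -0.3015.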